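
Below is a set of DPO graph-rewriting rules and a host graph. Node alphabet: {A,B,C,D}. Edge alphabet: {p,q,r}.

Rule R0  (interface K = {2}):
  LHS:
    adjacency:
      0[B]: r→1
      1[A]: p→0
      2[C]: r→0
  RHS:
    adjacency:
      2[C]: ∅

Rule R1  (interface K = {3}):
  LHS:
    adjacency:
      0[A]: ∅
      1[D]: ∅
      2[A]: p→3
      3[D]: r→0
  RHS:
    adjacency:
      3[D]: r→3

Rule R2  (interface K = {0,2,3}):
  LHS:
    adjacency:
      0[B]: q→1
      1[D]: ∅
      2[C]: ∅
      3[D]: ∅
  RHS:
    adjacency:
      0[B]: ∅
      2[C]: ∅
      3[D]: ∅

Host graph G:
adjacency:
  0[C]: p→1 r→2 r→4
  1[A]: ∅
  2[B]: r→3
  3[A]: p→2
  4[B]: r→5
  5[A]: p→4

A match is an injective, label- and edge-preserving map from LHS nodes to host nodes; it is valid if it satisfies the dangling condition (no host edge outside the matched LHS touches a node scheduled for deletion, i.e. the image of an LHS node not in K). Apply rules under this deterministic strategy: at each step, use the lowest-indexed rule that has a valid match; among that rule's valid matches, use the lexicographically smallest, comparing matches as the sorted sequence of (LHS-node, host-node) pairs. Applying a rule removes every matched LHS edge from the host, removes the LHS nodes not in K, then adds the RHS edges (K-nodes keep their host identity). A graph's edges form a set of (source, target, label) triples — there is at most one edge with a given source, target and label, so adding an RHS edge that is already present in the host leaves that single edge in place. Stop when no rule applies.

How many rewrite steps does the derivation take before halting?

Answer: 2

Derivation:
[0] host  ⇒  6 nodes, 7 edges  {0-p->1 0-r->2 0-r->4 2-r->3 3-p->2 4-r->5 5-p->4}
[1] R0 @ {0↦2, 1↦3, 2↦0}  ⇒  4 nodes, 4 edges  {0-p->1 0-r->4 4-r->5 5-p->4}
[2] R0 @ {0↦4, 1↦5, 2↦0}  ⇒  2 nodes, 1 edges  {0-p->1}
normal form: no rule applies after step 2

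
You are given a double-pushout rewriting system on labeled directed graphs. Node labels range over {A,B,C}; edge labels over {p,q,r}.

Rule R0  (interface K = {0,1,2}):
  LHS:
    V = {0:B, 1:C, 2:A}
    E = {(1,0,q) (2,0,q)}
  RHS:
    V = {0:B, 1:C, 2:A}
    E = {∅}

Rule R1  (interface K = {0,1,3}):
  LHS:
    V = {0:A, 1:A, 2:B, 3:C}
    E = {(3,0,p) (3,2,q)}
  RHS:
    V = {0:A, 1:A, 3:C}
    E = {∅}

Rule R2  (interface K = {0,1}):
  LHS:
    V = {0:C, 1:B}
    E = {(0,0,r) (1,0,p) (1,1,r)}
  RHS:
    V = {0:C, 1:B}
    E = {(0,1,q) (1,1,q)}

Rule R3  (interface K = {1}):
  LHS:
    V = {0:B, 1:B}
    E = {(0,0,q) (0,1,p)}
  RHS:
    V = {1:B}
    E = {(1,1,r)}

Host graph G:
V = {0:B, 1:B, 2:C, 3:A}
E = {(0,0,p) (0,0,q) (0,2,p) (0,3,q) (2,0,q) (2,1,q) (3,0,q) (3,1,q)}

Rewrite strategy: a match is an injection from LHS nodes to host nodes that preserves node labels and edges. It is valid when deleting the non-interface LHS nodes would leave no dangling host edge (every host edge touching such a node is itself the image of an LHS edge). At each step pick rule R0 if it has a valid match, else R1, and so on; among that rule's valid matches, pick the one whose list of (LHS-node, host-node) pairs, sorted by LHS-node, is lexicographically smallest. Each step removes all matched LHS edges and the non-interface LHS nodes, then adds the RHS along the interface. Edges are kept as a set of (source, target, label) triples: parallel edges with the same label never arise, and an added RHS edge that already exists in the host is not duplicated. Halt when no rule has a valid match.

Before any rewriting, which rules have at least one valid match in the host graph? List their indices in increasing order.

Answer: [R0]

Derivation:
R0: 2 valid matches — {0↦0, 1↦2, 2↦3}, {0↦1, 1↦2, 2↦3}
R1: no valid match — LHS pattern not found
R2: no valid match — LHS pattern not found
R3: no valid match — LHS pattern not found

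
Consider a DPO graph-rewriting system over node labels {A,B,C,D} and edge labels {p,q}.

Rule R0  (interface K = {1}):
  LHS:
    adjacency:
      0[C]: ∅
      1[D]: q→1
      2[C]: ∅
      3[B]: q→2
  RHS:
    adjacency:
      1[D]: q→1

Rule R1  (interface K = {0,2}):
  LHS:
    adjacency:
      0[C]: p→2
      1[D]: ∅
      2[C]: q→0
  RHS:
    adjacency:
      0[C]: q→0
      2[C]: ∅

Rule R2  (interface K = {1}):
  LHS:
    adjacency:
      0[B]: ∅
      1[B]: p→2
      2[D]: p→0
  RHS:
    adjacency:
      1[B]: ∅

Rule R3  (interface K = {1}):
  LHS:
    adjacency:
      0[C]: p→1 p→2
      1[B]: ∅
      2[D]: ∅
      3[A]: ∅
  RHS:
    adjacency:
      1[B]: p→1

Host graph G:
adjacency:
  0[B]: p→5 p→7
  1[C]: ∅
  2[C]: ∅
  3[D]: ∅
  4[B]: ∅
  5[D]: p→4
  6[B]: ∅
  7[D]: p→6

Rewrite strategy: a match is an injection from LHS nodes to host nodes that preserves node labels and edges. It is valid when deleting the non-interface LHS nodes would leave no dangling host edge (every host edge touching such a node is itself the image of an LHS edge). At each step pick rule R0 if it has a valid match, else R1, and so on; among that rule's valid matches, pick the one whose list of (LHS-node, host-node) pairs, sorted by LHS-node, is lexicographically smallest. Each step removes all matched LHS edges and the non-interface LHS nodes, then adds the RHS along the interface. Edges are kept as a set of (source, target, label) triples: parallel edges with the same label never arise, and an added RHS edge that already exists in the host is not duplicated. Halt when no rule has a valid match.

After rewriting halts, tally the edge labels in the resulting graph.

Answer: (no edges)

Steps:
initial: |V|=8 |E|=4  E = 0-p->5 0-p->7 5-p->4 7-p->6
step 1: apply R2 at {0↦4, 1↦0, 2↦5}  → |V|=6 |E|=2  E = 0-p->7 7-p->6
step 2: apply R2 at {0↦6, 1↦0, 2↦7}  → |V|=4 |E|=0  E = ∅
normal form: no rule applies after step 2
NF edges: []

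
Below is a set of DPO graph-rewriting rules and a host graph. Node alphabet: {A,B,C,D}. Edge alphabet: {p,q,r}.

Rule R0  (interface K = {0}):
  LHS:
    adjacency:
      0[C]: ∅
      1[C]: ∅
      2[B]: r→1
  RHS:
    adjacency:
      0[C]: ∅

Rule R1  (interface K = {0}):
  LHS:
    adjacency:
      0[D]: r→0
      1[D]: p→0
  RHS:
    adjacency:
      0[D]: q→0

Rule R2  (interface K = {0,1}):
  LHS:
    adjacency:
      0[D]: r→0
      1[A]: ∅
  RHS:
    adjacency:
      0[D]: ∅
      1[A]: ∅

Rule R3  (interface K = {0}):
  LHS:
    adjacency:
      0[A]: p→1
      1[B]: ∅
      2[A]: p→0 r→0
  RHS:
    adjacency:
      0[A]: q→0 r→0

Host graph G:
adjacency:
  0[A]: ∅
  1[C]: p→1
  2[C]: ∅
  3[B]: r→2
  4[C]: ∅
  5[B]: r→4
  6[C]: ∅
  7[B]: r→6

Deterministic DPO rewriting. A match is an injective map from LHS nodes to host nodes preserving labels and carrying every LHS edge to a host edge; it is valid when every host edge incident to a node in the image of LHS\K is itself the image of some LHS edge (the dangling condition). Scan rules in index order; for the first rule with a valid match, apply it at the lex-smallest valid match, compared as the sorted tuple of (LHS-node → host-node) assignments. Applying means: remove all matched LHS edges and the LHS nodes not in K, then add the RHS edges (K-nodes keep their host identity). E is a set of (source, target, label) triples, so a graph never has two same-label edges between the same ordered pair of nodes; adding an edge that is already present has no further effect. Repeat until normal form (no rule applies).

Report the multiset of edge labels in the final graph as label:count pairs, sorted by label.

[0] host  ⇒  8 nodes, 4 edges  {1-p->1 3-r->2 5-r->4 7-r->6}
[1] R0 @ {0↦1, 1↦2, 2↦3}  ⇒  6 nodes, 3 edges  {1-p->1 5-r->4 7-r->6}
[2] R0 @ {0↦1, 1↦4, 2↦5}  ⇒  4 nodes, 2 edges  {1-p->1 7-r->6}
[3] R0 @ {0↦1, 1↦6, 2↦7}  ⇒  2 nodes, 1 edges  {1-p->1}
halt: no rule applies after step 3
NF edges: [(1, 1, 'p')]

Answer: p:1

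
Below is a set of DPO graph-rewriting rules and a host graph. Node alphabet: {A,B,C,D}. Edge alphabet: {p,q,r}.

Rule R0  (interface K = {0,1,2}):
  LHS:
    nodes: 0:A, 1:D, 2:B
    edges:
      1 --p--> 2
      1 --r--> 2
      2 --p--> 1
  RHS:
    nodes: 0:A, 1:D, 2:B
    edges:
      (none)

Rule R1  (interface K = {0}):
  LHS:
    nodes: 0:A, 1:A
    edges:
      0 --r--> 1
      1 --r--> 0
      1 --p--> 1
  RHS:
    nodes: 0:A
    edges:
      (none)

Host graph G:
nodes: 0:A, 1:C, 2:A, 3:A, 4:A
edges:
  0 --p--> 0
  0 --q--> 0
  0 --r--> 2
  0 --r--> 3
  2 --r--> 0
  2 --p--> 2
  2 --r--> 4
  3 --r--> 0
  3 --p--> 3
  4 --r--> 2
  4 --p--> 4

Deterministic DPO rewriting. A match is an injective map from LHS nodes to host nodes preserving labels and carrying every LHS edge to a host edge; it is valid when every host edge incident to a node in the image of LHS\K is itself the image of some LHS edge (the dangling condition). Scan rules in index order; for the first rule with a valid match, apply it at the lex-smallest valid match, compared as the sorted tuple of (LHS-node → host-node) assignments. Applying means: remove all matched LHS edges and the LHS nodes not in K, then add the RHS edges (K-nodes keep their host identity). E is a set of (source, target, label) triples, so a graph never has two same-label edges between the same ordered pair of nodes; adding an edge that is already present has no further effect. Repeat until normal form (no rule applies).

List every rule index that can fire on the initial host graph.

R0: no valid match — LHS pattern not found
R1: 2 valid matches — {0↦0, 1↦3}, {0↦2, 1↦4}

Answer: [R1]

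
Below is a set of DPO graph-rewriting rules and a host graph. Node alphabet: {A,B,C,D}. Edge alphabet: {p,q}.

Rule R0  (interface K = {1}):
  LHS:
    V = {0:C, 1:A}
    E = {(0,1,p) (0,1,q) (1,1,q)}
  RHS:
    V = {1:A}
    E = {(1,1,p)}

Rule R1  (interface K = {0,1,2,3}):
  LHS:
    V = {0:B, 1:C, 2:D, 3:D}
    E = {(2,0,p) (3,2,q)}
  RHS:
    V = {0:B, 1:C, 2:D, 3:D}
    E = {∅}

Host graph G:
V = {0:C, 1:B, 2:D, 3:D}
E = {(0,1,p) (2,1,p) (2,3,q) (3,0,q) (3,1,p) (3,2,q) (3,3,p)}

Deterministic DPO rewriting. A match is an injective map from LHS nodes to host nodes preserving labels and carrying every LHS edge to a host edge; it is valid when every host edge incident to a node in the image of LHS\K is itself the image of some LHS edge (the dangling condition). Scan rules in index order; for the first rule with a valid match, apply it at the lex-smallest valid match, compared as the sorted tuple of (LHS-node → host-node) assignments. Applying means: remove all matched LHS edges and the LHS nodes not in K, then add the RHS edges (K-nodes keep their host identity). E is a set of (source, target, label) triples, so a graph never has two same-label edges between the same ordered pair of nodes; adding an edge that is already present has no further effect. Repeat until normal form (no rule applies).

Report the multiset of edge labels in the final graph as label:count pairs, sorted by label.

start.  V:4 E:7  edges: 0-p->1 2-p->1 2-q->3 3-q->0 3-p->1 3-q->2 3-p->3
1. fire R1 via {0↦1, 1↦0, 2↦2, 3↦3}  →  V:4 E:5  edges: 0-p->1 2-q->3 3-q->0 3-p->1 3-p->3
2. fire R1 via {0↦1, 1↦0, 2↦3, 3↦2}  →  V:4 E:3  edges: 0-p->1 3-q->0 3-p->3
halt: no rule applies after step 2
NF edges: [(0, 1, 'p'), (3, 0, 'q'), (3, 3, 'p')]

Answer: p:2 q:1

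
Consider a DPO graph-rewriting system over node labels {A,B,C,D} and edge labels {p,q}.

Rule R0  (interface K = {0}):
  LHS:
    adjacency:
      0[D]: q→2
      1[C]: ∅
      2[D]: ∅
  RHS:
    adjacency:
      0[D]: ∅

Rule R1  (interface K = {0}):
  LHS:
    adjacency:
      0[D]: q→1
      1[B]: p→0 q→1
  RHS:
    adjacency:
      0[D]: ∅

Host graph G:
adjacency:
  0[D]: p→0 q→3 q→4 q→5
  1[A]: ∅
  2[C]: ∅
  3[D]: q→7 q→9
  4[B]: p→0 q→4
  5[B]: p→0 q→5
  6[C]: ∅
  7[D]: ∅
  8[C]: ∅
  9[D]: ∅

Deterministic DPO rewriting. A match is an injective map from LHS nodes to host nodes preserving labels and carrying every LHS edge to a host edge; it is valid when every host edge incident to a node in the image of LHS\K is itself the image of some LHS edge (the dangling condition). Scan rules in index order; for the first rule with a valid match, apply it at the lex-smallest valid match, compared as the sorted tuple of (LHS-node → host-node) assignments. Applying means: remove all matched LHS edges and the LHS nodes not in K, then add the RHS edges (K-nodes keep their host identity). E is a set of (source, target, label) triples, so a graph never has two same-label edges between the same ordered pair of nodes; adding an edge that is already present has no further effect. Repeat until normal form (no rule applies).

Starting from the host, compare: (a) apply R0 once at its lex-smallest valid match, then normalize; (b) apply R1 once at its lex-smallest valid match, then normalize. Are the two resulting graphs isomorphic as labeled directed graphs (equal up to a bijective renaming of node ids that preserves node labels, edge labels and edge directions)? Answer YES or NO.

Answer: YES

Rewrite trace:
branch R0-first: apply at {0↦3, 1↦2, 2↦7} → |E|=9, then 4 more step(s) → NF |V|=2 |E|=1 V={0:D, 1:A} E=0-p->0
branch R1-first: apply at {0↦0, 1↦4} → |E|=7, then 4 more step(s) → NF |V|=2 |E|=1 V={0:D, 1:A} E=0-p->0
graphs isomorphic (equal up to label-preserving node renaming)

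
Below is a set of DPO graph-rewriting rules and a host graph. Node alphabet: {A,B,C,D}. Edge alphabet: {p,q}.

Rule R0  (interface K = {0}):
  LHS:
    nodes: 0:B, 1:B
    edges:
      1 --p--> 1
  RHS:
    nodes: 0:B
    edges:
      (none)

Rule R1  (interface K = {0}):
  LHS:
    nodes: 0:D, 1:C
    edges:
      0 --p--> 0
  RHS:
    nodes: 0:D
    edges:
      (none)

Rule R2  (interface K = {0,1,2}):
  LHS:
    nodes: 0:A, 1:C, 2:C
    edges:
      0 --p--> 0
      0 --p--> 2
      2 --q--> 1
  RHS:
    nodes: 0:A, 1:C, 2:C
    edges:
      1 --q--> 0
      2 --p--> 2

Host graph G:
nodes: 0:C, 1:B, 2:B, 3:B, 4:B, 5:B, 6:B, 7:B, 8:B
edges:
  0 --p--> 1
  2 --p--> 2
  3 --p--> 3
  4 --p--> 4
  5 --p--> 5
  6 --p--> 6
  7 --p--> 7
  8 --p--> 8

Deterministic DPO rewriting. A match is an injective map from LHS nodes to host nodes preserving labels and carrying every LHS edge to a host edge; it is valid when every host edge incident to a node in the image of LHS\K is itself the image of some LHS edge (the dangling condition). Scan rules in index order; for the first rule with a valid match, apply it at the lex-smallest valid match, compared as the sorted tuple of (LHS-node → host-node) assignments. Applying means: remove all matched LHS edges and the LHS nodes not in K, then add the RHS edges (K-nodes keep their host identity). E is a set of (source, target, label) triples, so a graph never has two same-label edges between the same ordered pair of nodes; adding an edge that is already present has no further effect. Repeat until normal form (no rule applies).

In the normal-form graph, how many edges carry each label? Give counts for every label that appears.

Answer: p:1

Steps:
[0] host  ⇒  9 nodes, 8 edges  {0-p->1 2-p->2 3-p->3 4-p->4 5-p->5 6-p->6 7-p->7 8-p->8}
[1] R0 @ {0↦1, 1↦2}  ⇒  8 nodes, 7 edges  {0-p->1 3-p->3 4-p->4 5-p->5 6-p->6 7-p->7 8-p->8}
[2] R0 @ {0↦1, 1↦3}  ⇒  7 nodes, 6 edges  {0-p->1 4-p->4 5-p->5 6-p->6 7-p->7 8-p->8}
[3] R0 @ {0↦1, 1↦4}  ⇒  6 nodes, 5 edges  {0-p->1 5-p->5 6-p->6 7-p->7 8-p->8}
[4] R0 @ {0↦1, 1↦5}  ⇒  5 nodes, 4 edges  {0-p->1 6-p->6 7-p->7 8-p->8}
[5] R0 @ {0↦1, 1↦6}  ⇒  4 nodes, 3 edges  {0-p->1 7-p->7 8-p->8}
[6] R0 @ {0↦1, 1↦7}  ⇒  3 nodes, 2 edges  {0-p->1 8-p->8}
[7] R0 @ {0↦1, 1↦8}  ⇒  2 nodes, 1 edges  {0-p->1}
final graph: no rule applies after step 7
NF edges: [(0, 1, 'p')]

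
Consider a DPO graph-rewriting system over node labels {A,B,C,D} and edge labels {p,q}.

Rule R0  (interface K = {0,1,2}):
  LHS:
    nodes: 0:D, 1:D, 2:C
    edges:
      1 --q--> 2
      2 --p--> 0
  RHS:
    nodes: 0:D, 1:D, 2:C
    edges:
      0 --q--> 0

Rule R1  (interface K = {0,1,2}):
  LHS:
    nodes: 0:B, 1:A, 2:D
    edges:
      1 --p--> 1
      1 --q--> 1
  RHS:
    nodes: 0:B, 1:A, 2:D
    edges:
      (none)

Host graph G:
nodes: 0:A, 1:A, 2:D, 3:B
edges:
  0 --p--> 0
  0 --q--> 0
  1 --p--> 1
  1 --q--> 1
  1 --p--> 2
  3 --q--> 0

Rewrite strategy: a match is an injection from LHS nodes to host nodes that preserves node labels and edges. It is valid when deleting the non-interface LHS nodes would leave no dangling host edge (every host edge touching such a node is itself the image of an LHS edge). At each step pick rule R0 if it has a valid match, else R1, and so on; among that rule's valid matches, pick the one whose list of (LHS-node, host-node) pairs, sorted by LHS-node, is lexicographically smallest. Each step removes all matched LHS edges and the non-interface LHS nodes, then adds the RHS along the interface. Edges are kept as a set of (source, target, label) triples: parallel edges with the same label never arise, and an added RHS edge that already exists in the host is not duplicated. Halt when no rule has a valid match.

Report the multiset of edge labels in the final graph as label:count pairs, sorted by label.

Answer: p:1 q:1

Derivation:
start.  V:4 E:6  edges: 0-p->0 0-q->0 1-p->1 1-q->1 1-p->2 3-q->0
1. fire R1 via {0↦3, 1↦0, 2↦2}  →  V:4 E:4  edges: 1-p->1 1-q->1 1-p->2 3-q->0
2. fire R1 via {0↦3, 1↦1, 2↦2}  →  V:4 E:2  edges: 1-p->2 3-q->0
final graph: no rule applies after step 2
NF edges: [(1, 2, 'p'), (3, 0, 'q')]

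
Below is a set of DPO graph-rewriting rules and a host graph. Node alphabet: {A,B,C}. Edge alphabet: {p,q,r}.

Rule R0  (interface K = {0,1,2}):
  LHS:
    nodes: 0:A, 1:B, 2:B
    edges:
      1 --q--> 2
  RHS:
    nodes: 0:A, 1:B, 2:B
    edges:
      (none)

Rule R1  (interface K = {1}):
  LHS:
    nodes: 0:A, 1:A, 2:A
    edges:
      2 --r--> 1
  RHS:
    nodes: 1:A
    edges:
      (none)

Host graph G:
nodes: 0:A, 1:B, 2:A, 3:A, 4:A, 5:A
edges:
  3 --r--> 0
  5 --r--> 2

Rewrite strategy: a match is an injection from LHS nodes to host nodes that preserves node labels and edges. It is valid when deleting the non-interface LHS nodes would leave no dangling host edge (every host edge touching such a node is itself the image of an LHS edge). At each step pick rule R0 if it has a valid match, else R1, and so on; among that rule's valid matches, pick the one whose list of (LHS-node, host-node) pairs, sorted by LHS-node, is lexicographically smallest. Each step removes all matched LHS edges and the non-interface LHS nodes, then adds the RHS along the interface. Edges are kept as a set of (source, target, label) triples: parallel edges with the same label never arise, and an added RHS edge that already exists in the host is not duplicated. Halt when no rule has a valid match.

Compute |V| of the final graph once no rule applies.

[0] host  ⇒  6 nodes, 2 edges  {3-r->0 5-r->2}
[1] R1 @ {0↦4, 1↦0, 2↦3}  ⇒  4 nodes, 1 edges  {5-r->2}
[2] R1 @ {0↦0, 1↦2, 2↦5}  ⇒  2 nodes, 0 edges  {∅}
normal form: no rule applies after step 2
NF nodes: {1:B, 2:A}

Answer: 2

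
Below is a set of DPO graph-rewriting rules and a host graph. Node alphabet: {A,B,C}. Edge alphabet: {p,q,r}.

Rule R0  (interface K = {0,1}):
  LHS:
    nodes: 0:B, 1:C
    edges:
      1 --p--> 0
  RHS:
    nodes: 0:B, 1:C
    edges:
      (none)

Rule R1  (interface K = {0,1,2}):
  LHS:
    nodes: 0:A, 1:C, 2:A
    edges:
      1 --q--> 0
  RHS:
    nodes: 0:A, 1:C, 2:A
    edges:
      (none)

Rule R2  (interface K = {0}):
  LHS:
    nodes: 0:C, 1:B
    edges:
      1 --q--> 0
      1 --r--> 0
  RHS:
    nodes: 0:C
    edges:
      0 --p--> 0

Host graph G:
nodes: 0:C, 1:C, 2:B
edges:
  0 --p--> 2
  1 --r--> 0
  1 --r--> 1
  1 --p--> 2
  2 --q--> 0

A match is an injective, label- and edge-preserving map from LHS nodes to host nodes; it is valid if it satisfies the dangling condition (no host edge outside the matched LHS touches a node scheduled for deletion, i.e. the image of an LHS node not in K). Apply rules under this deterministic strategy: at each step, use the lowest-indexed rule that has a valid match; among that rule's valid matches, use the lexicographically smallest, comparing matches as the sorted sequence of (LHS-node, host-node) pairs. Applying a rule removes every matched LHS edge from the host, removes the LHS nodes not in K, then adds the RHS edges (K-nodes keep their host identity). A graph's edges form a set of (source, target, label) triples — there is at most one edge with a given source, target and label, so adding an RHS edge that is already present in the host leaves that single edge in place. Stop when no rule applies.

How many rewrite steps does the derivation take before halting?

Answer: 2

Rewrite trace:
[0] host  ⇒  3 nodes, 5 edges  {0-p->2 1-r->0 1-r->1 1-p->2 2-q->0}
[1] R0 @ {0↦2, 1↦0}  ⇒  3 nodes, 4 edges  {1-r->0 1-r->1 1-p->2 2-q->0}
[2] R0 @ {0↦2, 1↦1}  ⇒  3 nodes, 3 edges  {1-r->0 1-r->1 2-q->0}
final graph: no rule applies after step 2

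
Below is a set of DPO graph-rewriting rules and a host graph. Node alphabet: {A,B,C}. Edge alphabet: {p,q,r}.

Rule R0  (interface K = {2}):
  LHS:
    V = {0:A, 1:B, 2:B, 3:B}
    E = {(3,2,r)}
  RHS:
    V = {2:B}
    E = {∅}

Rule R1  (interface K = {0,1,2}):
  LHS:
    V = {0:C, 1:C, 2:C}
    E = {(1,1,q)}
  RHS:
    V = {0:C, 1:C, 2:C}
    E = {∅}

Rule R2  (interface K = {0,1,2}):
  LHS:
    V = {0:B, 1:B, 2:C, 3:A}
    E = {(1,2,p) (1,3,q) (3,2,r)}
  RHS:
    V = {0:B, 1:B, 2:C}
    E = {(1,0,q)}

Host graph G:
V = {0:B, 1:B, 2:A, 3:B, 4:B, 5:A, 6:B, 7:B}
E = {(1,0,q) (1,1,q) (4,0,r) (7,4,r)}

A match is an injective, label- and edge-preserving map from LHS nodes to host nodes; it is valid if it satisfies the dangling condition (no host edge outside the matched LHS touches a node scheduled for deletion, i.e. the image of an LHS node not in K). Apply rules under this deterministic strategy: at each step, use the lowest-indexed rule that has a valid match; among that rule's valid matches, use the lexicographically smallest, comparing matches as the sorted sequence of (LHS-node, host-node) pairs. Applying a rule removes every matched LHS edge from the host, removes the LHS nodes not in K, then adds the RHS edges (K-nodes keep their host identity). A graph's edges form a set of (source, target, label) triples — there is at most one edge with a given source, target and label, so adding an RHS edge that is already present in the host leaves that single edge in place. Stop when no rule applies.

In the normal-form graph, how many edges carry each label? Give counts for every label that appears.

Answer: q:2

Steps:
[0] host  ⇒  8 nodes, 4 edges  {1-q->0 1-q->1 4-r->0 7-r->4}
[1] R0 @ {0↦2, 1↦3, 2↦4, 3↦7}  ⇒  5 nodes, 3 edges  {1-q->0 1-q->1 4-r->0}
[2] R0 @ {0↦5, 1↦6, 2↦0, 3↦4}  ⇒  2 nodes, 2 edges  {1-q->0 1-q->1}
normal form: no rule applies after step 2
NF edges: [(1, 0, 'q'), (1, 1, 'q')]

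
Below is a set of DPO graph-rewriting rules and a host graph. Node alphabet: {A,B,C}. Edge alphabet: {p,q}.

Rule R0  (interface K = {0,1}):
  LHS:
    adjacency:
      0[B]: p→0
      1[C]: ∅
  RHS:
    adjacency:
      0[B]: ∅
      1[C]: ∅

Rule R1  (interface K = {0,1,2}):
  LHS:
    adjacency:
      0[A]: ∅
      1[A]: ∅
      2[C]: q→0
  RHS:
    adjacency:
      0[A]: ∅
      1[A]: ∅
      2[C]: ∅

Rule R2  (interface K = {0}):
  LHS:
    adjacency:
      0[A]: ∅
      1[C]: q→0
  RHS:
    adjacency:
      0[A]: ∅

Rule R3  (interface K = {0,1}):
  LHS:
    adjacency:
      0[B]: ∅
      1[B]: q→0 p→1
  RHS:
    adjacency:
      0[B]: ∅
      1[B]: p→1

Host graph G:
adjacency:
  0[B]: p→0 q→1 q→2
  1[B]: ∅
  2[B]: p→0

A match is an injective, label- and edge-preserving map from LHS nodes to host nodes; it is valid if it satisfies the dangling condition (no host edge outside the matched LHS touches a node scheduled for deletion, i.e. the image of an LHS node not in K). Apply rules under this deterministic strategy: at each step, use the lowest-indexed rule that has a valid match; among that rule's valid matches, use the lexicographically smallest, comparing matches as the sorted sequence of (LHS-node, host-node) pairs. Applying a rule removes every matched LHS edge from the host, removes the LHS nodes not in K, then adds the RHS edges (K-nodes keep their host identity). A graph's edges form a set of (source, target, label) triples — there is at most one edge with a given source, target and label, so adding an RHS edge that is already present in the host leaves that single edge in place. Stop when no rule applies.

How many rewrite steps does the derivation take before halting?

Answer: 2

Derivation:
[0] host  ⇒  3 nodes, 4 edges  {0-p->0 0-q->1 0-q->2 2-p->0}
[1] R3 @ {0↦1, 1↦0}  ⇒  3 nodes, 3 edges  {0-p->0 0-q->2 2-p->0}
[2] R3 @ {0↦2, 1↦0}  ⇒  3 nodes, 2 edges  {0-p->0 2-p->0}
halt: no rule applies after step 2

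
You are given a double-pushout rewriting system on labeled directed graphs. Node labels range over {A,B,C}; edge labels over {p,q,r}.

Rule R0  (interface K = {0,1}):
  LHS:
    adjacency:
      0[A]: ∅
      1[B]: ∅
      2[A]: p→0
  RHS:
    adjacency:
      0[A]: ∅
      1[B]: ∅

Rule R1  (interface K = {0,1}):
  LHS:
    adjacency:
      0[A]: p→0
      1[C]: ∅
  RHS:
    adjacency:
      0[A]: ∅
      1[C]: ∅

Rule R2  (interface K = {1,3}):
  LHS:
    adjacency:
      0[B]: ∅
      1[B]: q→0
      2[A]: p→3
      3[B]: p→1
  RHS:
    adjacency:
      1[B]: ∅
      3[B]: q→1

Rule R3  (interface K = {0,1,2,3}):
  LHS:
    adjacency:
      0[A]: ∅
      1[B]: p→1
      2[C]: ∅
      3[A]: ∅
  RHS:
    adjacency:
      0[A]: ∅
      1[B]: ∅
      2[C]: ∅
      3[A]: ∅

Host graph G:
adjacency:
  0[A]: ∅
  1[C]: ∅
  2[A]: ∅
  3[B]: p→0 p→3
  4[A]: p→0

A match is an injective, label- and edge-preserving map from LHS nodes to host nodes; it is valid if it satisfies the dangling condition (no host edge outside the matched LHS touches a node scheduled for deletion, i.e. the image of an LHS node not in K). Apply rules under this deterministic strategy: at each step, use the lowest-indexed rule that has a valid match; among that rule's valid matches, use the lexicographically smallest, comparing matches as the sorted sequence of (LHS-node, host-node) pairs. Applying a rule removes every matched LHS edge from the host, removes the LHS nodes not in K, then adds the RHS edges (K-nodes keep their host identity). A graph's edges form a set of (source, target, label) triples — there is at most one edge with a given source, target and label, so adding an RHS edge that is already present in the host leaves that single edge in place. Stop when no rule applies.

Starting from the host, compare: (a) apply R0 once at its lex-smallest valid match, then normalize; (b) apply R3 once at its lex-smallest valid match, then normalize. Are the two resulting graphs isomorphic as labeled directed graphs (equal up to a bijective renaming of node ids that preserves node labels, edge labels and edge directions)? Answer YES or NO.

Answer: YES

Rewrite trace:
branch R0-first: apply at {0↦0, 1↦3, 2↦4} → |E|=2, then 1 more step(s) → NF |V|=4 |E|=1 V={0:A, 1:C, 2:A, 3:B} E=3-p->0
branch R3-first: apply at {0↦0, 1↦3, 2↦1, 3↦2} → |E|=2, then 1 more step(s) → NF |V|=4 |E|=1 V={0:A, 1:C, 2:A, 3:B} E=3-p->0
graphs isomorphic (equal up to label-preserving node renaming)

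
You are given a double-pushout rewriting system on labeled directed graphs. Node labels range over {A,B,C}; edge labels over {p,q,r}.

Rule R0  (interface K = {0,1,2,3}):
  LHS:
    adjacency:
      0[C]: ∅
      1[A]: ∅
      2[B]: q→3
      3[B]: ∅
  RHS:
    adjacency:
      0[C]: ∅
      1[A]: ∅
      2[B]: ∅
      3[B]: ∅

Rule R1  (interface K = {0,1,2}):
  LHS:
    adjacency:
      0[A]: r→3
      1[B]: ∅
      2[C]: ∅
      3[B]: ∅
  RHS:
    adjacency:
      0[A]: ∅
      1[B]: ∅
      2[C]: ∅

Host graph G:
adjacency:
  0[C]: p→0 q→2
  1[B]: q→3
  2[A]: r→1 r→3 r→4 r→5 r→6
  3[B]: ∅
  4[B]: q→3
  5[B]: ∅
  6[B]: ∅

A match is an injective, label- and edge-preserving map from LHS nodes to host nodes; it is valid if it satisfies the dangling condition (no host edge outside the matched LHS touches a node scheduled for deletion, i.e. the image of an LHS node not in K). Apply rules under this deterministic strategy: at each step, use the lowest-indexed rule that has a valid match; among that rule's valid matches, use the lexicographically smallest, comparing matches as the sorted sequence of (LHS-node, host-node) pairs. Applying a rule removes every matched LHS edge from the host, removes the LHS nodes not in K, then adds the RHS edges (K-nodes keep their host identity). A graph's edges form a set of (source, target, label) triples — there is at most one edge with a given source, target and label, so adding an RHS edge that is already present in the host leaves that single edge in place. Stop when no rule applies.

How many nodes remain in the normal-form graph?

initial: |V|=7 |E|=9  E = 0-p->0 0-q->2 1-q->3 2-r->1 2-r->3 2-r->4 2-r->5 2-r->6 4-q->3
step 1: apply R0 at {0↦0, 1↦2, 2↦1, 3↦3}  → |V|=7 |E|=8  E = 0-p->0 0-q->2 2-r->1 2-r->3 2-r->4 2-r->5 2-r->6 4-q->3
step 2: apply R0 at {0↦0, 1↦2, 2↦4, 3↦3}  → |V|=7 |E|=7  E = 0-p->0 0-q->2 2-r->1 2-r->3 2-r->4 2-r->5 2-r->6
step 3: apply R1 at {0↦2, 1↦1, 2↦0, 3↦3}  → |V|=6 |E|=6  E = 0-p->0 0-q->2 2-r->1 2-r->4 2-r->5 2-r->6
step 4: apply R1 at {0↦2, 1↦1, 2↦0, 3↦4}  → |V|=5 |E|=5  E = 0-p->0 0-q->2 2-r->1 2-r->5 2-r->6
step 5: apply R1 at {0↦2, 1↦1, 2↦0, 3↦5}  → |V|=4 |E|=4  E = 0-p->0 0-q->2 2-r->1 2-r->6
step 6: apply R1 at {0↦2, 1↦1, 2↦0, 3↦6}  → |V|=3 |E|=3  E = 0-p->0 0-q->2 2-r->1
final graph: no rule applies after step 6
NF nodes: {0:C, 1:B, 2:A}

Answer: 3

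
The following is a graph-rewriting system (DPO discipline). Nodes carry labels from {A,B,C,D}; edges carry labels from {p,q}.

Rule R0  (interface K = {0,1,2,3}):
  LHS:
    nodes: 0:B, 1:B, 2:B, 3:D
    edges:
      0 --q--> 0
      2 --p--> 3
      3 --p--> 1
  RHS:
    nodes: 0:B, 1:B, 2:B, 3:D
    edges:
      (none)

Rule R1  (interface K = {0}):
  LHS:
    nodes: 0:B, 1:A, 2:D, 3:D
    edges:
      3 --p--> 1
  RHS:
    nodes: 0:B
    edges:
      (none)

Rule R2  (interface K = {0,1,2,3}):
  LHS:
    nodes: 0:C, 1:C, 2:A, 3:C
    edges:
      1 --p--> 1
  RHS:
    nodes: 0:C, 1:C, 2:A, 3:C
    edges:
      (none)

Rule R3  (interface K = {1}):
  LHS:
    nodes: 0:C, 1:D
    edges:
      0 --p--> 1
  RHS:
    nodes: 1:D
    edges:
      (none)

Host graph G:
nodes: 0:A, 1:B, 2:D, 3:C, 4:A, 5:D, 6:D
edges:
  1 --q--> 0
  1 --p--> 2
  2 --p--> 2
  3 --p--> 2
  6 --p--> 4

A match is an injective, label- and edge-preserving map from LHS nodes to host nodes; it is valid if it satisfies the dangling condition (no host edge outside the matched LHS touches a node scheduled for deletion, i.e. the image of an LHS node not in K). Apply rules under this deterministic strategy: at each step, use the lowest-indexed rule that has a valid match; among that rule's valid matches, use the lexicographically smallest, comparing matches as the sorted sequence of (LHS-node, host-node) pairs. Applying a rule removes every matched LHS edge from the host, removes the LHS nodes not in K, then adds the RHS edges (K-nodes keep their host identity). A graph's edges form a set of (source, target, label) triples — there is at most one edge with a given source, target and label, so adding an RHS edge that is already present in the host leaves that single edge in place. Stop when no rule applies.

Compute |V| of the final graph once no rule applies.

[0] host  ⇒  7 nodes, 5 edges  {1-q->0 1-p->2 2-p->2 3-p->2 6-p->4}
[1] R1 @ {0↦1, 1↦4, 2↦5, 3↦6}  ⇒  4 nodes, 4 edges  {1-q->0 1-p->2 2-p->2 3-p->2}
[2] R3 @ {0↦3, 1↦2}  ⇒  3 nodes, 3 edges  {1-q->0 1-p->2 2-p->2}
halt: no rule applies after step 2
NF nodes: {0:A, 1:B, 2:D}

Answer: 3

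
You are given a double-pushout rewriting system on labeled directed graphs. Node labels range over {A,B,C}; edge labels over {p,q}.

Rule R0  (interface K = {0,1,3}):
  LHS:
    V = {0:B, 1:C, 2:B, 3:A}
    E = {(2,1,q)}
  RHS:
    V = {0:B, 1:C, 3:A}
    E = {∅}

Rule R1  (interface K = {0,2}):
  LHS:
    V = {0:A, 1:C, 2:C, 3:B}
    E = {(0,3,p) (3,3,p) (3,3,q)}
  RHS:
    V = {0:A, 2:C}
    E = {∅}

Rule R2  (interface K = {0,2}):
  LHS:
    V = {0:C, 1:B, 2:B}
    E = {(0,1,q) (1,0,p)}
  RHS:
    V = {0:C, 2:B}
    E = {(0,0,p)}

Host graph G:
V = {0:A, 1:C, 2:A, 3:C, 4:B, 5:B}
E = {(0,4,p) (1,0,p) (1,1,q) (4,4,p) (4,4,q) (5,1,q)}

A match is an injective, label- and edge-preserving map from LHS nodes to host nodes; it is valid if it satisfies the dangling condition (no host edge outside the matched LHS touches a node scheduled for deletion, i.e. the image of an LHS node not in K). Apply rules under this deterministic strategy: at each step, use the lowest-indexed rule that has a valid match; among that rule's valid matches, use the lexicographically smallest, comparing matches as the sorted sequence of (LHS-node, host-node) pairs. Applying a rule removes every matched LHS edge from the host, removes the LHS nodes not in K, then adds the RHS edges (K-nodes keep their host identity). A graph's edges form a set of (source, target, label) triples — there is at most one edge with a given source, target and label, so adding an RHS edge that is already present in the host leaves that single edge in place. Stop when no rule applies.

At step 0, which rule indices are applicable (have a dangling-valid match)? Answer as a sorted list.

R0: 2 valid matches — {0↦4, 1↦1, 2↦5, 3↦0}, {0↦4, 1↦1, 2↦5, 3↦2}
R1: 1 valid match — {0↦0, 1↦3, 2↦1, 3↦4}
R2: no valid match — LHS pattern not found

Answer: [R0,R1]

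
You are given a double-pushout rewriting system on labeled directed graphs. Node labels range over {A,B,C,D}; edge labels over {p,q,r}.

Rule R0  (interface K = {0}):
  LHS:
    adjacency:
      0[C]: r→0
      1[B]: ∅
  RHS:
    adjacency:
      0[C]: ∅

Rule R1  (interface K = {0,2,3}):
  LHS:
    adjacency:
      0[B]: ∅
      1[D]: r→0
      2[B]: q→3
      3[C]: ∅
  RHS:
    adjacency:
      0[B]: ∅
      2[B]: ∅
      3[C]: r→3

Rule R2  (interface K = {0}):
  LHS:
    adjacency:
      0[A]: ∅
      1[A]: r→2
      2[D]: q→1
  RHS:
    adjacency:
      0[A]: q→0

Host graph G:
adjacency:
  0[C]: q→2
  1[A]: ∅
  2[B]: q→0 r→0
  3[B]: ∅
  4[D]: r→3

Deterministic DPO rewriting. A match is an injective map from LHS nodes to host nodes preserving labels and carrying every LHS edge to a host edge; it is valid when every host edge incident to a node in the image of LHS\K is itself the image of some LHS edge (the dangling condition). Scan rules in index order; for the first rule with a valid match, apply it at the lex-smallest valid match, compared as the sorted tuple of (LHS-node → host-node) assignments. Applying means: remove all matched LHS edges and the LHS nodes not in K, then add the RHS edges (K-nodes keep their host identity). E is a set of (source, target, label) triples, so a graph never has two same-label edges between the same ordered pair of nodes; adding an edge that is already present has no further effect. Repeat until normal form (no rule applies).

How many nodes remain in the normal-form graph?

start.  V:5 E:4  edges: 0-q->2 2-q->0 2-r->0 4-r->3
1. fire R1 via {0↦3, 1↦4, 2↦2, 3↦0}  →  V:4 E:3  edges: 0-r->0 0-q->2 2-r->0
2. fire R0 via {0↦0, 1↦3}  →  V:3 E:2  edges: 0-q->2 2-r->0
normal form: no rule applies after step 2
NF nodes: {0:C, 1:A, 2:B}

Answer: 3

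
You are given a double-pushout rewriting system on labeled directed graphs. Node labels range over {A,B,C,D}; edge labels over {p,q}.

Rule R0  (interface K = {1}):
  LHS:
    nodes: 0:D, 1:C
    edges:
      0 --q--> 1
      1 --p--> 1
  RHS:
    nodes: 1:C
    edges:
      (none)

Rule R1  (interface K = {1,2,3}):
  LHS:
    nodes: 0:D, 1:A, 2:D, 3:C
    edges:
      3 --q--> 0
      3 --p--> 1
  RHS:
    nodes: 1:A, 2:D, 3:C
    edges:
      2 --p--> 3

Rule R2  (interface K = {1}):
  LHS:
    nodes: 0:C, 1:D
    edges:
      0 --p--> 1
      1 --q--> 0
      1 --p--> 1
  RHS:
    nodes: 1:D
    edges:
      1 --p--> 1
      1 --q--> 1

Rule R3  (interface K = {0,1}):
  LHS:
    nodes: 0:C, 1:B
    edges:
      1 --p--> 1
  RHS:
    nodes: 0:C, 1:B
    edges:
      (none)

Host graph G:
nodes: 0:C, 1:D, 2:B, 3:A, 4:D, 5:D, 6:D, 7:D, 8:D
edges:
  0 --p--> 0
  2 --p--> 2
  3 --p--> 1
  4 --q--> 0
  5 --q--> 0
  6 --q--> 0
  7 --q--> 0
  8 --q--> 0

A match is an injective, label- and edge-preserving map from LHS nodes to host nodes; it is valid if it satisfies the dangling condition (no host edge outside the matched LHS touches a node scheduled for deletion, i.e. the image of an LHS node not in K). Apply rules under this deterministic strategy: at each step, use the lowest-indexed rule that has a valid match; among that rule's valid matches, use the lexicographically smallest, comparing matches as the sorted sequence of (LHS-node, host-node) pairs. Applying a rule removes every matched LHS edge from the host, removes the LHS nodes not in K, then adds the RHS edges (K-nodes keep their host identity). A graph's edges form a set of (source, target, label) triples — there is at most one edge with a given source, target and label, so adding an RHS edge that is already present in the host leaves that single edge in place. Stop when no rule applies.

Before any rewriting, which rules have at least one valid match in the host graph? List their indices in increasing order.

R0: 5 valid matches — {0↦4, 1↦0}, {0↦5, 1↦0}, {0↦6, 1↦0} (+2 more)
R1: no valid match — LHS pattern not found
R2: no valid match — LHS pattern not found
R3: 1 valid match — {0↦0, 1↦2}

Answer: [R0,R3]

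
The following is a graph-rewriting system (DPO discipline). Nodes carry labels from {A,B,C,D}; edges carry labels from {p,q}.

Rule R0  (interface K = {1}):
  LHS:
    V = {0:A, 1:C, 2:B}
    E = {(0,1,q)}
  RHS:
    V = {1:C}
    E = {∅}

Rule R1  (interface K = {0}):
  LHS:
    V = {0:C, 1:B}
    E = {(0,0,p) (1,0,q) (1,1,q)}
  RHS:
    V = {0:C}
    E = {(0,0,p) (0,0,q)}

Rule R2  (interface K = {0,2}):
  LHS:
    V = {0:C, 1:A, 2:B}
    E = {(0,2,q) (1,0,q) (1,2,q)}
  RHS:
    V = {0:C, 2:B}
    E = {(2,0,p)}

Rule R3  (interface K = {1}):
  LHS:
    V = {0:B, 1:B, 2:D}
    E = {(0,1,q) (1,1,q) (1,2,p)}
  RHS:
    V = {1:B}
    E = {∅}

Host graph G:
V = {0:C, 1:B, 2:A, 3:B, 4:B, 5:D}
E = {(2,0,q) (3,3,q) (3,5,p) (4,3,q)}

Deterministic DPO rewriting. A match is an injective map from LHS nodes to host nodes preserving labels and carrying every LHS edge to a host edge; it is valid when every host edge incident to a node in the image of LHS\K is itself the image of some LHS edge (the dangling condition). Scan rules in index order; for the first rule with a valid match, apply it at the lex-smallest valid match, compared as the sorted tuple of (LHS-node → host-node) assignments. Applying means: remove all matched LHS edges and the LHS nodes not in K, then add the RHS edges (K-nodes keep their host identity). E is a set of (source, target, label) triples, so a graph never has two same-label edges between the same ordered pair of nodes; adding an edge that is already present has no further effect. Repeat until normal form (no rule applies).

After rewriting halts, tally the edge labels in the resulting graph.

[0] host  ⇒  6 nodes, 4 edges  {2-q->0 3-q->3 3-p->5 4-q->3}
[1] R0 @ {0↦2, 1↦0, 2↦1}  ⇒  4 nodes, 3 edges  {3-q->3 3-p->5 4-q->3}
[2] R3 @ {0↦4, 1↦3, 2↦5}  ⇒  2 nodes, 0 edges  {∅}
normal form: no rule applies after step 2
NF edges: []

Answer: (no edges)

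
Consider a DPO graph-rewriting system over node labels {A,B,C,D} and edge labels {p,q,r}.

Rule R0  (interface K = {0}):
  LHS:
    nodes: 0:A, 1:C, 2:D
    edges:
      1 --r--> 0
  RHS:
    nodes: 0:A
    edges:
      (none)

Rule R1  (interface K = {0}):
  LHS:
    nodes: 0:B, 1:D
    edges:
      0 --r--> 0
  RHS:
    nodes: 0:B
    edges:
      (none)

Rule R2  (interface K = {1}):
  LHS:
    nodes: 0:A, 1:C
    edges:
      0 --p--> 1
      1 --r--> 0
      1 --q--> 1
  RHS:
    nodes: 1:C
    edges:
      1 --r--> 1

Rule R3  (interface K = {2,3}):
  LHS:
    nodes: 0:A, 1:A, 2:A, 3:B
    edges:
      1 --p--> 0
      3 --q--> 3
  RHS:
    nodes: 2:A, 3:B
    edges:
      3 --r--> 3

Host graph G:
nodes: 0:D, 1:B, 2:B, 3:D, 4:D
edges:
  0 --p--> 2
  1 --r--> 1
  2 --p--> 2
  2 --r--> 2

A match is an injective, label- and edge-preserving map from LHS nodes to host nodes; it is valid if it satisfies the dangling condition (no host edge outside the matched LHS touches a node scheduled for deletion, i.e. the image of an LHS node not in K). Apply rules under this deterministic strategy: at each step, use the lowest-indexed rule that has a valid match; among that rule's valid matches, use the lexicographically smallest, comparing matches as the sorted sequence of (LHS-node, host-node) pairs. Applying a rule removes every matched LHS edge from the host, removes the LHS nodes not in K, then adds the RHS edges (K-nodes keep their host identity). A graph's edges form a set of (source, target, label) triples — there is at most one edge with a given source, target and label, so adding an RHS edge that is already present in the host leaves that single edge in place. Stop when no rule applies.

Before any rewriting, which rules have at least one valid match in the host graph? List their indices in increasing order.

R0: no valid match — LHS pattern not found
R1: 4 valid matches — {0↦1, 1↦3}, {0↦1, 1↦4}, {0↦2, 1↦3} (+1 more)
R2: no valid match — LHS pattern not found
R3: no valid match — LHS pattern not found

Answer: [R1]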